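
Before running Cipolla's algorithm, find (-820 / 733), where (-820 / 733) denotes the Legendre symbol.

Reduce the numerator: -820 ≡ 646 (mod 733), so (-820 / 733) = (646 / 733).
Factor out 2: 646 = 2·323. Since 733 ≡ 5 (mod 8), (2 / 733) = -1. Now have -(323 / 733).
733 ≡ 1 (mod 4), so quadratic reciprocity gives (323 / 733) = (733 / 323). Reduce: 733 ≡ 87 (mod 323). Now have -(87 / 323).
Both 87 ≡ 3 and 323 ≡ 3 (mod 4), so reciprocity gives (87 / 323) = -(323 / 87). Reduce: 323 ≡ 62 (mod 87). Now have (62 / 87).
Factor out 2: 62 = 2·31. Since 87 ≡ 7 (mod 8), (2 / 87) = +1. Now have (31 / 87).
Both 31 ≡ 3 and 87 ≡ 3 (mod 4), so reciprocity gives (31 / 87) = -(87 / 31). Reduce: 87 ≡ 25 (mod 31). Now have -(25 / 31).
25 ≡ 1 (mod 4), so quadratic reciprocity gives (25 / 31) = (31 / 25). Reduce: 31 ≡ 6 (mod 25). Now have -(6 / 25).
Factor out 2: 6 = 2·3. Since 25 ≡ 1 (mod 8), (2 / 25) = +1. Now have -(3 / 25).
25 ≡ 1 (mod 4), so quadratic reciprocity gives (3 / 25) = (25 / 3). Reduce: 25 ≡ 1 (mod 3). Now have -(1 / 3).
(1 / 3) = 1. Collecting the sign factors: -1.

-1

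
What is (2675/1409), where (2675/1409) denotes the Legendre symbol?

Reduce the numerator: 2675 ≡ 1266 (mod 1409), so (2675/1409) = (1266/1409).
Factor out 2: 1266 = 2·633. Since 1409 ≡ 1 (mod 8), (2/1409) = +1. Now have (633/1409).
633 ≡ 1 (mod 4), so quadratic reciprocity gives (633/1409) = (1409/633). Reduce: 1409 ≡ 143 (mod 633). Now have (143/633).
633 ≡ 1 (mod 4), so quadratic reciprocity gives (143/633) = (633/143). Reduce: 633 ≡ 61 (mod 143). Now have (61/143).
61 ≡ 1 (mod 4), so quadratic reciprocity gives (61/143) = (143/61). Reduce: 143 ≡ 21 (mod 61). Now have (21/61).
21 ≡ 1 (mod 4), so quadratic reciprocity gives (21/61) = (61/21). Reduce: 61 ≡ 19 (mod 21). Now have (19/21).
21 ≡ 1 (mod 4), so quadratic reciprocity gives (19/21) = (21/19). Reduce: 21 ≡ 2 (mod 19). Now have (2/19).
Factor out 2: 2 = 2. Since 19 ≡ 3 (mod 8), (2/19) = -1. Now have -(1/19).
(1/19) = 1. Collecting the sign factors: -1.

-1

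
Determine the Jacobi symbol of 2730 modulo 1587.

0

(2730|1587)
  = (1143|1587)    [2730 ≡ 1143 mod 1587]
  = -(1587|1143)    [QR: both ≡ 3 mod 4, sign flips]
  = -(444|1143)    [1587 ≡ 444 mod 1143]
  = -(111|1143)    [1143 ≡ 7 mod 8 ⇒ (2|1143)^2 = +1]
  = (1143|111)    [QR: both ≡ 3 mod 4, sign flips]
  = (33|111)    [1143 ≡ 33 mod 111]
  = (111|33)    [QR: 33 ≡ 1 mod 4, sign kept]
  = (12|33)    [111 ≡ 12 mod 33]
  = (3|33)    [33 ≡ 1 mod 8 ⇒ (2|33)^2 = +1]
  = (33|3)    [QR: 33 ≡ 1 mod 4, sign kept]
  = (0|3)    [33 ≡ 0 mod 3]
  = 0    [numerator 0, gcd > 1]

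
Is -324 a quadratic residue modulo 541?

yes

(-324/541)
  = (324/541)    [541 ≡ 1 mod 4 ⇒ (-1/541) = +1]
  = (81/541)    [541 ≡ 5 mod 8 ⇒ (2/541)^2 = +1]
  = (541/81)    [QR: 81 ≡ 1 mod 4, sign kept]
  = (55/81)    [541 ≡ 55 mod 81]
  = (81/55)    [QR: 81 ≡ 1 mod 4, sign kept]
  = (26/55)    [81 ≡ 26 mod 55]
  = (13/55)    [55 ≡ 7 mod 8 ⇒ (2/55) = +1]
  = (55/13)    [QR: 13 ≡ 1 mod 4, sign kept]
  = (3/13)    [55 ≡ 3 mod 13]
  = (13/3)    [QR: 13 ≡ 1 mod 4, sign kept]
  = (1/3)    [13 ≡ 1 mod 3]
  = 1    [(1/3) = 1]
The Legendre symbol is 1, so x^2 ≡ -324 (mod 541) has solution.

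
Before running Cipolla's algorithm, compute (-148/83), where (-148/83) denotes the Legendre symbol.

-1

Pull out -1: (-148/83) = (-1/83)·(148/83). Since 83 ≡ 3 (mod 4), (-1/83) = -1. Now have -(148/83).
Reduce the numerator: 148 ≡ 65 (mod 83), so (148/83) = (65/83).
65 ≡ 1 (mod 4), so quadratic reciprocity gives (65/83) = (83/65). Reduce: 83 ≡ 18 (mod 65). Now have -(18/65).
Factor out 2: 18 = 2·9. Since 65 ≡ 1 (mod 8), (2/65) = +1. Now have -(9/65).
9 ≡ 1 (mod 4), so quadratic reciprocity gives (9/65) = (65/9). Reduce: 65 ≡ 2 (mod 9). Now have -(2/9).
Factor out 2: 2 = 2. Since 9 ≡ 1 (mod 8), (2/9) = +1. Now have -(1/9).
(1/9) = 1. Collecting the sign factors: -1.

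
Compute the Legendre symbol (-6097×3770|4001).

-1

By multiplicativity, (-6097·3770|4001) = (-6097|4001)·(3770|4001).
First factor (-6097|4001):
Pull out -1: (-6097|4001) = (-1|4001)·(6097|4001). Since 4001 ≡ 1 (mod 4), (-1|4001) = +1. Now have (6097|4001).
Reduce the numerator: 6097 ≡ 2096 (mod 4001), so (6097|4001) = (2096|4001).
Factor out 2: 2096 = 2^4·131. Since 4001 ≡ 1 (mod 8), (2|4001) = +1, and (2|4001)^4 = +1. Now have (131|4001).
4001 ≡ 1 (mod 4), so quadratic reciprocity gives (131|4001) = (4001|131). Reduce: 4001 ≡ 71 (mod 131). Now have (71|131).
Both 71 ≡ 3 and 131 ≡ 3 (mod 4), so reciprocity gives (71|131) = -(131|71). Reduce: 131 ≡ 60 (mod 71). Now have -(60|71).
Factor out 2: 60 = 2^2·15. Since 71 ≡ 7 (mod 8), (2|71) = +1, and (2|71)^2 = +1. Now have -(15|71).
Both 15 ≡ 3 and 71 ≡ 3 (mod 4), so reciprocity gives (15|71) = -(71|15). Reduce: 71 ≡ 11 (mod 15). Now have (11|15).
Both 11 ≡ 3 and 15 ≡ 3 (mod 4), so reciprocity gives (11|15) = -(15|11). Reduce: 15 ≡ 4 (mod 11). Now have -(4|11).
Factor out 2: 4 = 2^2. Since 11 ≡ 3 (mod 8), (2|11) = -1, and (2|11)^2 = +1. Now have -(1|11).
(1|11) = 1. Collecting the sign factors: -1.
Second factor (3770|4001):
Factor out 2: 3770 = 2·1885. Since 4001 ≡ 1 (mod 8), (2|4001) = +1. Now have (1885|4001).
1885 ≡ 1 (mod 4), so quadratic reciprocity gives (1885|4001) = (4001|1885). Reduce: 4001 ≡ 231 (mod 1885). Now have (231|1885).
1885 ≡ 1 (mod 4), so quadratic reciprocity gives (231|1885) = (1885|231). Reduce: 1885 ≡ 37 (mod 231). Now have (37|231).
37 ≡ 1 (mod 4), so quadratic reciprocity gives (37|231) = (231|37). Reduce: 231 ≡ 9 (mod 37). Now have (9|37).
9 ≡ 1 (mod 4), so quadratic reciprocity gives (9|37) = (37|9). Reduce: 37 ≡ 1 (mod 9). Now have (1|9).
(1|9) = 1. Collecting the sign factors: 1.
Product: (-1)·(1) = -1.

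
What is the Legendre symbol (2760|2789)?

1

(2760|2789)
  = -(345|2789)    [2789 ≡ 5 mod 8 ⇒ (2|2789)^3 = -1]
  = -(2789|345)    [QR: 345 ≡ 1 mod 4, sign kept]
  = -(29|345)    [2789 ≡ 29 mod 345]
  = -(345|29)    [QR: 29 ≡ 1 mod 4, sign kept]
  = -(26|29)    [345 ≡ 26 mod 29]
  = (13|29)    [29 ≡ 5 mod 8 ⇒ (2|29) = -1]
  = (29|13)    [QR: 13 ≡ 1 mod 4, sign kept]
  = (3|13)    [29 ≡ 3 mod 13]
  = (13|3)    [QR: 13 ≡ 1 mod 4, sign kept]
  = (1|3)    [13 ≡ 1 mod 3]
  = 1    [(1|3) = 1]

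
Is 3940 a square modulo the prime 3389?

Reduce the numerator: 3940 ≡ 551 (mod 3389), so (3940|3389) = (551|3389).
3389 ≡ 1 (mod 4), so quadratic reciprocity gives (551|3389) = (3389|551). Reduce: 3389 ≡ 83 (mod 551). Now have (83|551).
Both 83 ≡ 3 and 551 ≡ 3 (mod 4), so reciprocity gives (83|551) = -(551|83). Reduce: 551 ≡ 53 (mod 83). Now have -(53|83).
53 ≡ 1 (mod 4), so quadratic reciprocity gives (53|83) = (83|53). Reduce: 83 ≡ 30 (mod 53). Now have -(30|53).
Factor out 2: 30 = 2·15. Since 53 ≡ 5 (mod 8), (2|53) = -1. Now have (15|53).
53 ≡ 1 (mod 4), so quadratic reciprocity gives (15|53) = (53|15). Reduce: 53 ≡ 8 (mod 15). Now have (8|15).
Factor out 2: 8 = 2^3. Since 15 ≡ 7 (mod 8), (2|15) = +1, and (2|15)^3 = +1. Now have (1|15).
(1|15) = 1. Collecting the sign factors: 1.
(3940|3389) = 1, and 3389 is prime, so 3940 is a quadratic residue mod 3389.

yes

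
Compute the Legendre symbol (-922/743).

Reduce the numerator: -922 ≡ 564 (mod 743), so (-922/743) = (564/743).
Factor out 2: 564 = 2^2·141. Since 743 ≡ 7 (mod 8), (2/743) = +1, and (2/743)^2 = +1. Now have (141/743).
141 ≡ 1 (mod 4), so quadratic reciprocity gives (141/743) = (743/141). Reduce: 743 ≡ 38 (mod 141). Now have (38/141).
Factor out 2: 38 = 2·19. Since 141 ≡ 5 (mod 8), (2/141) = -1. Now have -(19/141).
141 ≡ 1 (mod 4), so quadratic reciprocity gives (19/141) = (141/19). Reduce: 141 ≡ 8 (mod 19). Now have -(8/19).
Factor out 2: 8 = 2^3. Since 19 ≡ 3 (mod 8), (2/19) = -1, and (2/19)^3 = -1. Now have (1/19).
(1/19) = 1. Collecting the sign factors: 1.

1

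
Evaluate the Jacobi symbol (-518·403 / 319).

By multiplicativity, (-518·403 / 319) = (-518 / 319)·(403 / 319).
First factor (-518 / 319):
Reduce the numerator: -518 ≡ 120 (mod 319), so (-518 / 319) = (120 / 319).
Factor out 2: 120 = 2^3·15. Since 319 ≡ 7 (mod 8), (2 / 319) = +1, and (2 / 319)^3 = +1. Now have (15 / 319).
Both 15 ≡ 3 and 319 ≡ 3 (mod 4), so reciprocity gives (15 / 319) = -(319 / 15). Reduce: 319 ≡ 4 (mod 15). Now have -(4 / 15).
Factor out 2: 4 = 2^2. Since 15 ≡ 7 (mod 8), (2 / 15) = +1, and (2 / 15)^2 = +1. Now have -(1 / 15).
(1 / 15) = 1. Collecting the sign factors: -1.
Second factor (403 / 319):
Reduce the numerator: 403 ≡ 84 (mod 319), so (403 / 319) = (84 / 319).
Factor out 2: 84 = 2^2·21. Since 319 ≡ 7 (mod 8), (2 / 319) = +1, and (2 / 319)^2 = +1. Now have (21 / 319).
21 ≡ 1 (mod 4), so quadratic reciprocity gives (21 / 319) = (319 / 21). Reduce: 319 ≡ 4 (mod 21). Now have (4 / 21).
Factor out 2: 4 = 2^2. Since 21 ≡ 5 (mod 8), (2 / 21) = -1, and (2 / 21)^2 = +1. Now have (1 / 21).
(1 / 21) = 1. Collecting the sign factors: 1.
Product: (-1)·(1) = -1.

-1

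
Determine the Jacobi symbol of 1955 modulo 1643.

Reduce the numerator: 1955 ≡ 312 (mod 1643), so (1955|1643) = (312|1643).
Factor out 2: 312 = 2^3·39. Since 1643 ≡ 3 (mod 8), (2|1643) = -1, and (2|1643)^3 = -1. Now have -(39|1643).
Both 39 ≡ 3 and 1643 ≡ 3 (mod 4), so reciprocity gives (39|1643) = -(1643|39). Reduce: 1643 ≡ 5 (mod 39). Now have (5|39).
5 ≡ 1 (mod 4), so quadratic reciprocity gives (5|39) = (39|5). Reduce: 39 ≡ 4 (mod 5). Now have (4|5).
Factor out 2: 4 = 2^2. Since 5 ≡ 5 (mod 8), (2|5) = -1, and (2|5)^2 = +1. Now have (1|5).
(1|5) = 1. Collecting the sign factors: 1.

1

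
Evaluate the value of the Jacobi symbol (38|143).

1

(38|143)
  = (19|143)    [143 ≡ 7 mod 8 ⇒ (2|143) = +1]
  = -(143|19)    [QR: both ≡ 3 mod 4, sign flips]
  = -(10|19)    [143 ≡ 10 mod 19]
  = (5|19)    [19 ≡ 3 mod 8 ⇒ (2|19) = -1]
  = (19|5)    [QR: 5 ≡ 1 mod 4, sign kept]
  = (4|5)    [19 ≡ 4 mod 5]
  = (1|5)    [5 ≡ 5 mod 8 ⇒ (2|5)^2 = +1]
  = 1    [(1|5) = 1]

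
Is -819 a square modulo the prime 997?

no

(-819/997)
  = (178/997)    [-819 ≡ 178 mod 997]
  = -(89/997)    [997 ≡ 5 mod 8 ⇒ (2/997) = -1]
  = -(997/89)    [QR: 89 ≡ 1 mod 4, sign kept]
  = -(18/89)    [997 ≡ 18 mod 89]
  = -(9/89)    [89 ≡ 1 mod 8 ⇒ (2/89) = +1]
  = -(89/9)    [QR: 9 ≡ 1 mod 4, sign kept]
  = -(8/9)    [89 ≡ 8 mod 9]
  = -(1/9)    [9 ≡ 1 mod 8 ⇒ (2/9)^3 = +1]
  = -1    [(1/9) = 1]
(-819/997) = -1, and 997 is prime, so -819 is not a quadratic residue mod 997.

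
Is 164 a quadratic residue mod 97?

no

Reduce the numerator: 164 ≡ 67 (mod 97), so (164|97) = (67|97).
97 ≡ 1 (mod 4), so quadratic reciprocity gives (67|97) = (97|67). Reduce: 97 ≡ 30 (mod 67). Now have (30|67).
Factor out 2: 30 = 2·15. Since 67 ≡ 3 (mod 8), (2|67) = -1. Now have -(15|67).
Both 15 ≡ 3 and 67 ≡ 3 (mod 4), so reciprocity gives (15|67) = -(67|15). Reduce: 67 ≡ 7 (mod 15). Now have (7|15).
Both 7 ≡ 3 and 15 ≡ 3 (mod 4), so reciprocity gives (7|15) = -(15|7). Reduce: 15 ≡ 1 (mod 7). Now have -(1|7).
(1|7) = 1. Collecting the sign factors: -1.
(164|97) = -1, and 97 is prime, so 164 is not a quadratic residue mod 97.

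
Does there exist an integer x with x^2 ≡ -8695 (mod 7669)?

Pull out -1: (-8695/7669) = (-1/7669)·(8695/7669). Since 7669 ≡ 1 (mod 4), (-1/7669) = +1. Now have (8695/7669).
Reduce the numerator: 8695 ≡ 1026 (mod 7669), so (8695/7669) = (1026/7669).
Factor out 2: 1026 = 2·513. Since 7669 ≡ 5 (mod 8), (2/7669) = -1. Now have -(513/7669).
513 ≡ 1 (mod 4), so quadratic reciprocity gives (513/7669) = (7669/513). Reduce: 7669 ≡ 487 (mod 513). Now have -(487/513).
513 ≡ 1 (mod 4), so quadratic reciprocity gives (487/513) = (513/487). Reduce: 513 ≡ 26 (mod 487). Now have -(26/487).
Factor out 2: 26 = 2·13. Since 487 ≡ 7 (mod 8), (2/487) = +1. Now have -(13/487).
13 ≡ 1 (mod 4), so quadratic reciprocity gives (13/487) = (487/13). Reduce: 487 ≡ 6 (mod 13). Now have -(6/13).
Factor out 2: 6 = 2·3. Since 13 ≡ 5 (mod 8), (2/13) = -1. Now have (3/13).
13 ≡ 1 (mod 4), so quadratic reciprocity gives (3/13) = (13/3). Reduce: 13 ≡ 1 (mod 3). Now have (1/3).
(1/3) = 1. Collecting the sign factors: 1.
The Legendre symbol is 1, so x^2 ≡ -8695 (mod 7669) has solution.

yes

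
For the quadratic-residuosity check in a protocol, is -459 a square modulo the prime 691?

no

(-459|691)
  = (232|691)    [-459 ≡ 232 mod 691]
  = -(29|691)    [691 ≡ 3 mod 8 ⇒ (2|691)^3 = -1]
  = -(691|29)    [QR: 29 ≡ 1 mod 4, sign kept]
  = -(24|29)    [691 ≡ 24 mod 29]
  = (3|29)    [29 ≡ 5 mod 8 ⇒ (2|29)^3 = -1]
  = (29|3)    [QR: 29 ≡ 1 mod 4, sign kept]
  = (2|3)    [29 ≡ 2 mod 3]
  = -(1|3)    [3 ≡ 3 mod 8 ⇒ (2|3) = -1]
  = -1    [(1|3) = 1]
(-459|691) = -1, and 691 is prime, so -459 is not a quadratic residue mod 691.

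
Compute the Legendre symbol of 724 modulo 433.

-1

(724|433)
  = (291|433)    [724 ≡ 291 mod 433]
  = (433|291)    [QR: 433 ≡ 1 mod 4, sign kept]
  = (142|291)    [433 ≡ 142 mod 291]
  = -(71|291)    [291 ≡ 3 mod 8 ⇒ (2|291) = -1]
  = (291|71)    [QR: both ≡ 3 mod 4, sign flips]
  = (7|71)    [291 ≡ 7 mod 71]
  = -(71|7)    [QR: both ≡ 3 mod 4, sign flips]
  = -(1|7)    [71 ≡ 1 mod 7]
  = -1    [(1|7) = 1]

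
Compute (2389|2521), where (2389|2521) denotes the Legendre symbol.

2389 ≡ 1 (mod 4), so quadratic reciprocity gives (2389|2521) = (2521|2389). Reduce: 2521 ≡ 132 (mod 2389). Now have (132|2389).
Factor out 2: 132 = 2^2·33. Since 2389 ≡ 5 (mod 8), (2|2389) = -1, and (2|2389)^2 = +1. Now have (33|2389).
33 ≡ 1 (mod 4), so quadratic reciprocity gives (33|2389) = (2389|33). Reduce: 2389 ≡ 13 (mod 33). Now have (13|33).
13 ≡ 1 (mod 4), so quadratic reciprocity gives (13|33) = (33|13). Reduce: 33 ≡ 7 (mod 13). Now have (7|13).
13 ≡ 1 (mod 4), so quadratic reciprocity gives (7|13) = (13|7). Reduce: 13 ≡ 6 (mod 7). Now have (6|7).
Factor out 2: 6 = 2·3. Since 7 ≡ 7 (mod 8), (2|7) = +1. Now have (3|7).
Both 3 ≡ 3 and 7 ≡ 3 (mod 4), so reciprocity gives (3|7) = -(7|3). Reduce: 7 ≡ 1 (mod 3). Now have -(1|3).
(1|3) = 1. Collecting the sign factors: -1.

-1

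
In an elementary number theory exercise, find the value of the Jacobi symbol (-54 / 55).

Reduce the numerator: -54 ≡ 1 (mod 55), so (-54 / 55) = (1 / 55).
(1 / 55) = 1. Collecting the sign factors: 1.

1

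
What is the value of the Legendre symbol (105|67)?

-1

(105|67)
  = (38|67)    [105 ≡ 38 mod 67]
  = -(19|67)    [67 ≡ 3 mod 8 ⇒ (2|67) = -1]
  = (67|19)    [QR: both ≡ 3 mod 4, sign flips]
  = (10|19)    [67 ≡ 10 mod 19]
  = -(5|19)    [19 ≡ 3 mod 8 ⇒ (2|19) = -1]
  = -(19|5)    [QR: 5 ≡ 1 mod 4, sign kept]
  = -(4|5)    [19 ≡ 4 mod 5]
  = -(1|5)    [5 ≡ 5 mod 8 ⇒ (2|5)^2 = +1]
  = -1    [(1|5) = 1]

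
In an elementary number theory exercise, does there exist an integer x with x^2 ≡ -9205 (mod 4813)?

(-9205/4813)
  = (9205/4813)    [4813 ≡ 1 mod 4 ⇒ (-1/4813) = +1]
  = (4392/4813)    [9205 ≡ 4392 mod 4813]
  = -(549/4813)    [4813 ≡ 5 mod 8 ⇒ (2/4813)^3 = -1]
  = -(4813/549)    [QR: 549 ≡ 1 mod 4, sign kept]
  = -(421/549)    [4813 ≡ 421 mod 549]
  = -(549/421)    [QR: 421 ≡ 1 mod 4, sign kept]
  = -(128/421)    [549 ≡ 128 mod 421]
  = (1/421)    [421 ≡ 5 mod 8 ⇒ (2/421)^7 = -1]
  = 1    [(1/421) = 1]
(-9205/4813) = 1, and 4813 is prime, so -9205 is a quadratic residue mod 4813.

yes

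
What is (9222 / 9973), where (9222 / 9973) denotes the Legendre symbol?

Factor out 2: 9222 = 2·4611. Since 9973 ≡ 5 (mod 8), (2 / 9973) = -1. Now have -(4611 / 9973).
9973 ≡ 1 (mod 4), so quadratic reciprocity gives (4611 / 9973) = (9973 / 4611). Reduce: 9973 ≡ 751 (mod 4611). Now have -(751 / 4611).
Both 751 ≡ 3 and 4611 ≡ 3 (mod 4), so reciprocity gives (751 / 4611) = -(4611 / 751). Reduce: 4611 ≡ 105 (mod 751). Now have (105 / 751).
105 ≡ 1 (mod 4), so quadratic reciprocity gives (105 / 751) = (751 / 105). Reduce: 751 ≡ 16 (mod 105). Now have (16 / 105).
Factor out 2: 16 = 2^4. Since 105 ≡ 1 (mod 8), (2 / 105) = +1, and (2 / 105)^4 = +1. Now have (1 / 105).
(1 / 105) = 1. Collecting the sign factors: 1.

1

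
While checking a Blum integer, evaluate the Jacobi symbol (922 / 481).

1

(922 / 481)
  = (441 / 481)    [922 ≡ 441 mod 481]
  = (481 / 441)    [QR: 441 ≡ 1 mod 4, sign kept]
  = (40 / 441)    [481 ≡ 40 mod 441]
  = (5 / 441)    [441 ≡ 1 mod 8 ⇒ (2 / 441)^3 = +1]
  = (441 / 5)    [QR: 5 ≡ 1 mod 4, sign kept]
  = (1 / 5)    [441 ≡ 1 mod 5]
  = 1    [(1 / 5) = 1]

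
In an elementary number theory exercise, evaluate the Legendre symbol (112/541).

Factor out 2: 112 = 2^4·7. Since 541 ≡ 5 (mod 8), (2/541) = -1, and (2/541)^4 = +1. Now have (7/541).
541 ≡ 1 (mod 4), so quadratic reciprocity gives (7/541) = (541/7). Reduce: 541 ≡ 2 (mod 7). Now have (2/7).
Factor out 2: 2 = 2. Since 7 ≡ 7 (mod 8), (2/7) = +1. Now have (1/7).
(1/7) = 1. Collecting the sign factors: 1.

1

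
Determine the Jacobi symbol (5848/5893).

Factor out 2: 5848 = 2^3·731. Since 5893 ≡ 5 (mod 8), (2/5893) = -1, and (2/5893)^3 = -1. Now have -(731/5893).
5893 ≡ 1 (mod 4), so quadratic reciprocity gives (731/5893) = (5893/731). Reduce: 5893 ≡ 45 (mod 731). Now have -(45/731).
45 ≡ 1 (mod 4), so quadratic reciprocity gives (45/731) = (731/45). Reduce: 731 ≡ 11 (mod 45). Now have -(11/45).
45 ≡ 1 (mod 4), so quadratic reciprocity gives (11/45) = (45/11). Reduce: 45 ≡ 1 (mod 11). Now have -(1/11).
(1/11) = 1. Collecting the sign factors: -1.

-1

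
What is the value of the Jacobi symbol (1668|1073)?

-1

(1668|1073)
  = (595|1073)    [1668 ≡ 595 mod 1073]
  = (1073|595)    [QR: 1073 ≡ 1 mod 4, sign kept]
  = (478|595)    [1073 ≡ 478 mod 595]
  = -(239|595)    [595 ≡ 3 mod 8 ⇒ (2|595) = -1]
  = (595|239)    [QR: both ≡ 3 mod 4, sign flips]
  = (117|239)    [595 ≡ 117 mod 239]
  = (239|117)    [QR: 117 ≡ 1 mod 4, sign kept]
  = (5|117)    [239 ≡ 5 mod 117]
  = (117|5)    [QR: 5 ≡ 1 mod 4, sign kept]
  = (2|5)    [117 ≡ 2 mod 5]
  = -(1|5)    [5 ≡ 5 mod 8 ⇒ (2|5) = -1]
  = -1    [(1|5) = 1]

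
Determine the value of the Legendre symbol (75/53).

-1

(75/53)
  = (22/53)    [75 ≡ 22 mod 53]
  = -(11/53)    [53 ≡ 5 mod 8 ⇒ (2/53) = -1]
  = -(53/11)    [QR: 53 ≡ 1 mod 4, sign kept]
  = -(9/11)    [53 ≡ 9 mod 11]
  = -(11/9)    [QR: 9 ≡ 1 mod 4, sign kept]
  = -(2/9)    [11 ≡ 2 mod 9]
  = -(1/9)    [9 ≡ 1 mod 8 ⇒ (2/9) = +1]
  = -1    [(1/9) = 1]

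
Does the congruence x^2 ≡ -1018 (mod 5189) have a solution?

Pull out -1: (-1018/5189) = (-1/5189)·(1018/5189). Since 5189 ≡ 1 (mod 4), (-1/5189) = +1. Now have (1018/5189).
Factor out 2: 1018 = 2·509. Since 5189 ≡ 5 (mod 8), (2/5189) = -1. Now have -(509/5189).
509 ≡ 1 (mod 4), so quadratic reciprocity gives (509/5189) = (5189/509). Reduce: 5189 ≡ 99 (mod 509). Now have -(99/509).
509 ≡ 1 (mod 4), so quadratic reciprocity gives (99/509) = (509/99). Reduce: 509 ≡ 14 (mod 99). Now have -(14/99).
Factor out 2: 14 = 2·7. Since 99 ≡ 3 (mod 8), (2/99) = -1. Now have (7/99).
Both 7 ≡ 3 and 99 ≡ 3 (mod 4), so reciprocity gives (7/99) = -(99/7). Reduce: 99 ≡ 1 (mod 7). Now have -(1/7).
(1/7) = 1. Collecting the sign factors: -1.
(-1018/5189) = -1, and 5189 is prime, so -1018 is not a quadratic residue mod 5189.

no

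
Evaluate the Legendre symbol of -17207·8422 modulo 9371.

1

By multiplicativity, (-17207·8422/9371) = (-17207/9371)·(8422/9371).
First factor (-17207/9371):
(-17207/9371)
  = -(17207/9371)    [9371 ≡ 3 mod 4 ⇒ (-1/9371) = -1]
  = -(7836/9371)    [17207 ≡ 7836 mod 9371]
  = -(1959/9371)    [9371 ≡ 3 mod 8 ⇒ (2/9371)^2 = +1]
  = (9371/1959)    [QR: both ≡ 3 mod 4, sign flips]
  = (1535/1959)    [9371 ≡ 1535 mod 1959]
  = -(1959/1535)    [QR: both ≡ 3 mod 4, sign flips]
  = -(424/1535)    [1959 ≡ 424 mod 1535]
  = -(53/1535)    [1535 ≡ 7 mod 8 ⇒ (2/1535)^3 = +1]
  = -(1535/53)    [QR: 53 ≡ 1 mod 4, sign kept]
  = -(51/53)    [1535 ≡ 51 mod 53]
  = -(53/51)    [QR: 53 ≡ 1 mod 4, sign kept]
  = -(2/51)    [53 ≡ 2 mod 51]
  = (1/51)    [51 ≡ 3 mod 8 ⇒ (2/51) = -1]
  = 1    [(1/51) = 1]
Second factor (8422/9371):
(8422/9371)
  = -(4211/9371)    [9371 ≡ 3 mod 8 ⇒ (2/9371) = -1]
  = (9371/4211)    [QR: both ≡ 3 mod 4, sign flips]
  = (949/4211)    [9371 ≡ 949 mod 4211]
  = (4211/949)    [QR: 949 ≡ 1 mod 4, sign kept]
  = (415/949)    [4211 ≡ 415 mod 949]
  = (949/415)    [QR: 949 ≡ 1 mod 4, sign kept]
  = (119/415)    [949 ≡ 119 mod 415]
  = -(415/119)    [QR: both ≡ 3 mod 4, sign flips]
  = -(58/119)    [415 ≡ 58 mod 119]
  = -(29/119)    [119 ≡ 7 mod 8 ⇒ (2/119) = +1]
  = -(119/29)    [QR: 29 ≡ 1 mod 4, sign kept]
  = -(3/29)    [119 ≡ 3 mod 29]
  = -(29/3)    [QR: 29 ≡ 1 mod 4, sign kept]
  = -(2/3)    [29 ≡ 2 mod 3]
  = (1/3)    [3 ≡ 3 mod 8 ⇒ (2/3) = -1]
  = 1    [(1/3) = 1]
Product: (1)·(1) = 1.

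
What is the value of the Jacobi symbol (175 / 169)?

1

Reduce the numerator: 175 ≡ 6 (mod 169), so (175 / 169) = (6 / 169).
Factor out 2: 6 = 2·3. Since 169 ≡ 1 (mod 8), (2 / 169) = +1. Now have (3 / 169).
169 ≡ 1 (mod 4), so quadratic reciprocity gives (3 / 169) = (169 / 3). Reduce: 169 ≡ 1 (mod 3). Now have (1 / 3).
(1 / 3) = 1. Collecting the sign factors: 1.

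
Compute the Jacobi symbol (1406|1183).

-1

Reduce the numerator: 1406 ≡ 223 (mod 1183), so (1406|1183) = (223|1183).
Both 223 ≡ 3 and 1183 ≡ 3 (mod 4), so reciprocity gives (223|1183) = -(1183|223). Reduce: 1183 ≡ 68 (mod 223). Now have -(68|223).
Factor out 2: 68 = 2^2·17. Since 223 ≡ 7 (mod 8), (2|223) = +1, and (2|223)^2 = +1. Now have -(17|223).
17 ≡ 1 (mod 4), so quadratic reciprocity gives (17|223) = (223|17). Reduce: 223 ≡ 2 (mod 17). Now have -(2|17).
Factor out 2: 2 = 2. Since 17 ≡ 1 (mod 8), (2|17) = +1. Now have -(1|17).
(1|17) = 1. Collecting the sign factors: -1.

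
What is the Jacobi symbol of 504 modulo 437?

Reduce the numerator: 504 ≡ 67 (mod 437), so (504/437) = (67/437).
437 ≡ 1 (mod 4), so quadratic reciprocity gives (67/437) = (437/67). Reduce: 437 ≡ 35 (mod 67). Now have (35/67).
Both 35 ≡ 3 and 67 ≡ 3 (mod 4), so reciprocity gives (35/67) = -(67/35). Reduce: 67 ≡ 32 (mod 35). Now have -(32/35).
Factor out 2: 32 = 2^5. Since 35 ≡ 3 (mod 8), (2/35) = -1, and (2/35)^5 = -1. Now have (1/35).
(1/35) = 1. Collecting the sign factors: 1.

1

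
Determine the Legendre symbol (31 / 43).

Both 31 ≡ 3 and 43 ≡ 3 (mod 4), so reciprocity gives (31 / 43) = -(43 / 31). Reduce: 43 ≡ 12 (mod 31). Now have -(12 / 31).
Factor out 2: 12 = 2^2·3. Since 31 ≡ 7 (mod 8), (2 / 31) = +1, and (2 / 31)^2 = +1. Now have -(3 / 31).
Both 3 ≡ 3 and 31 ≡ 3 (mod 4), so reciprocity gives (3 / 31) = -(31 / 3). Reduce: 31 ≡ 1 (mod 3). Now have (1 / 3).
(1 / 3) = 1. Collecting the sign factors: 1.

1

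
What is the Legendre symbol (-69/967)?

Reduce the numerator: -69 ≡ 898 (mod 967), so (-69/967) = (898/967).
Factor out 2: 898 = 2·449. Since 967 ≡ 7 (mod 8), (2/967) = +1. Now have (449/967).
449 ≡ 1 (mod 4), so quadratic reciprocity gives (449/967) = (967/449). Reduce: 967 ≡ 69 (mod 449). Now have (69/449).
69 ≡ 1 (mod 4), so quadratic reciprocity gives (69/449) = (449/69). Reduce: 449 ≡ 35 (mod 69). Now have (35/69).
69 ≡ 1 (mod 4), so quadratic reciprocity gives (35/69) = (69/35). Reduce: 69 ≡ 34 (mod 35). Now have (34/35).
Factor out 2: 34 = 2·17. Since 35 ≡ 3 (mod 8), (2/35) = -1. Now have -(17/35).
17 ≡ 1 (mod 4), so quadratic reciprocity gives (17/35) = (35/17). Reduce: 35 ≡ 1 (mod 17). Now have -(1/17).
(1/17) = 1. Collecting the sign factors: -1.

-1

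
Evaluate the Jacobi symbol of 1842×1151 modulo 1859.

-1

By multiplicativity, (1842·1151/1859) = (1842/1859)·(1151/1859).
First factor (1842/1859):
Factor out 2: 1842 = 2·921. Since 1859 ≡ 3 (mod 8), (2/1859) = -1. Now have -(921/1859).
921 ≡ 1 (mod 4), so quadratic reciprocity gives (921/1859) = (1859/921). Reduce: 1859 ≡ 17 (mod 921). Now have -(17/921).
17 ≡ 1 (mod 4), so quadratic reciprocity gives (17/921) = (921/17). Reduce: 921 ≡ 3 (mod 17). Now have -(3/17).
17 ≡ 1 (mod 4), so quadratic reciprocity gives (3/17) = (17/3). Reduce: 17 ≡ 2 (mod 3). Now have -(2/3).
Factor out 2: 2 = 2. Since 3 ≡ 3 (mod 8), (2/3) = -1. Now have (1/3).
(1/3) = 1. Collecting the sign factors: 1.
Second factor (1151/1859):
Both 1151 ≡ 3 and 1859 ≡ 3 (mod 4), so reciprocity gives (1151/1859) = -(1859/1151). Reduce: 1859 ≡ 708 (mod 1151). Now have -(708/1151).
Factor out 2: 708 = 2^2·177. Since 1151 ≡ 7 (mod 8), (2/1151) = +1, and (2/1151)^2 = +1. Now have -(177/1151).
177 ≡ 1 (mod 4), so quadratic reciprocity gives (177/1151) = (1151/177). Reduce: 1151 ≡ 89 (mod 177). Now have -(89/177).
89 ≡ 1 (mod 4), so quadratic reciprocity gives (89/177) = (177/89). Reduce: 177 ≡ 88 (mod 89). Now have -(88/89).
Factor out 2: 88 = 2^3·11. Since 89 ≡ 1 (mod 8), (2/89) = +1, and (2/89)^3 = +1. Now have -(11/89).
89 ≡ 1 (mod 4), so quadratic reciprocity gives (11/89) = (89/11). Reduce: 89 ≡ 1 (mod 11). Now have -(1/11).
(1/11) = 1. Collecting the sign factors: -1.
Product: (1)·(-1) = -1.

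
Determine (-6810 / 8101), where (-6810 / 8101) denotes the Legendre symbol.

(-6810 / 8101)
  = (1291 / 8101)    [-6810 ≡ 1291 mod 8101]
  = (8101 / 1291)    [QR: 8101 ≡ 1 mod 4, sign kept]
  = (355 / 1291)    [8101 ≡ 355 mod 1291]
  = -(1291 / 355)    [QR: both ≡ 3 mod 4, sign flips]
  = -(226 / 355)    [1291 ≡ 226 mod 355]
  = (113 / 355)    [355 ≡ 3 mod 8 ⇒ (2 / 355) = -1]
  = (355 / 113)    [QR: 113 ≡ 1 mod 4, sign kept]
  = (16 / 113)    [355 ≡ 16 mod 113]
  = (1 / 113)    [113 ≡ 1 mod 8 ⇒ (2 / 113)^4 = +1]
  = 1    [(1 / 113) = 1]

1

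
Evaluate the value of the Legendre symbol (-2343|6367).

1

(-2343|6367)
  = (4024|6367)    [-2343 ≡ 4024 mod 6367]
  = (503|6367)    [6367 ≡ 7 mod 8 ⇒ (2|6367)^3 = +1]
  = -(6367|503)    [QR: both ≡ 3 mod 4, sign flips]
  = -(331|503)    [6367 ≡ 331 mod 503]
  = (503|331)    [QR: both ≡ 3 mod 4, sign flips]
  = (172|331)    [503 ≡ 172 mod 331]
  = (43|331)    [331 ≡ 3 mod 8 ⇒ (2|331)^2 = +1]
  = -(331|43)    [QR: both ≡ 3 mod 4, sign flips]
  = -(30|43)    [331 ≡ 30 mod 43]
  = (15|43)    [43 ≡ 3 mod 8 ⇒ (2|43) = -1]
  = -(43|15)    [QR: both ≡ 3 mod 4, sign flips]
  = -(13|15)    [43 ≡ 13 mod 15]
  = -(15|13)    [QR: 13 ≡ 1 mod 4, sign kept]
  = -(2|13)    [15 ≡ 2 mod 13]
  = (1|13)    [13 ≡ 5 mod 8 ⇒ (2|13) = -1]
  = 1    [(1|13) = 1]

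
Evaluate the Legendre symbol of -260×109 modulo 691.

-1

By multiplicativity, (-260·109/691) = (-260/691)·(109/691).
First factor (-260/691):
Pull out -1: (-260/691) = (-1/691)·(260/691). Since 691 ≡ 3 (mod 4), (-1/691) = -1. Now have -(260/691).
Factor out 2: 260 = 2^2·65. Since 691 ≡ 3 (mod 8), (2/691) = -1, and (2/691)^2 = +1. Now have -(65/691).
65 ≡ 1 (mod 4), so quadratic reciprocity gives (65/691) = (691/65). Reduce: 691 ≡ 41 (mod 65). Now have -(41/65).
41 ≡ 1 (mod 4), so quadratic reciprocity gives (41/65) = (65/41). Reduce: 65 ≡ 24 (mod 41). Now have -(24/41).
Factor out 2: 24 = 2^3·3. Since 41 ≡ 1 (mod 8), (2/41) = +1, and (2/41)^3 = +1. Now have -(3/41).
41 ≡ 1 (mod 4), so quadratic reciprocity gives (3/41) = (41/3). Reduce: 41 ≡ 2 (mod 3). Now have -(2/3).
Factor out 2: 2 = 2. Since 3 ≡ 3 (mod 8), (2/3) = -1. Now have (1/3).
(1/3) = 1. Collecting the sign factors: 1.
Second factor (109/691):
109 ≡ 1 (mod 4), so quadratic reciprocity gives (109/691) = (691/109). Reduce: 691 ≡ 37 (mod 109). Now have (37/109).
37 ≡ 1 (mod 4), so quadratic reciprocity gives (37/109) = (109/37). Reduce: 109 ≡ 35 (mod 37). Now have (35/37).
37 ≡ 1 (mod 4), so quadratic reciprocity gives (35/37) = (37/35). Reduce: 37 ≡ 2 (mod 35). Now have (2/35).
Factor out 2: 2 = 2. Since 35 ≡ 3 (mod 8), (2/35) = -1. Now have -(1/35).
(1/35) = 1. Collecting the sign factors: -1.
Product: (1)·(-1) = -1.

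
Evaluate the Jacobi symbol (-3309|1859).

Reduce the numerator: -3309 ≡ 409 (mod 1859), so (-3309|1859) = (409|1859).
409 ≡ 1 (mod 4), so quadratic reciprocity gives (409|1859) = (1859|409). Reduce: 1859 ≡ 223 (mod 409). Now have (223|409).
409 ≡ 1 (mod 4), so quadratic reciprocity gives (223|409) = (409|223). Reduce: 409 ≡ 186 (mod 223). Now have (186|223).
Factor out 2: 186 = 2·93. Since 223 ≡ 7 (mod 8), (2|223) = +1. Now have (93|223).
93 ≡ 1 (mod 4), so quadratic reciprocity gives (93|223) = (223|93). Reduce: 223 ≡ 37 (mod 93). Now have (37|93).
37 ≡ 1 (mod 4), so quadratic reciprocity gives (37|93) = (93|37). Reduce: 93 ≡ 19 (mod 37). Now have (19|37).
37 ≡ 1 (mod 4), so quadratic reciprocity gives (19|37) = (37|19). Reduce: 37 ≡ 18 (mod 19). Now have (18|19).
Factor out 2: 18 = 2·9. Since 19 ≡ 3 (mod 8), (2|19) = -1. Now have -(9|19).
9 ≡ 1 (mod 4), so quadratic reciprocity gives (9|19) = (19|9). Reduce: 19 ≡ 1 (mod 9). Now have -(1|9).
(1|9) = 1. Collecting the sign factors: -1.

-1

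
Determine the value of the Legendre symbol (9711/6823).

(9711/6823)
  = (2888/6823)    [9711 ≡ 2888 mod 6823]
  = (361/6823)    [6823 ≡ 7 mod 8 ⇒ (2/6823)^3 = +1]
  = (6823/361)    [QR: 361 ≡ 1 mod 4, sign kept]
  = (325/361)    [6823 ≡ 325 mod 361]
  = (361/325)    [QR: 325 ≡ 1 mod 4, sign kept]
  = (36/325)    [361 ≡ 36 mod 325]
  = (9/325)    [325 ≡ 5 mod 8 ⇒ (2/325)^2 = +1]
  = (325/9)    [QR: 9 ≡ 1 mod 4, sign kept]
  = (1/9)    [325 ≡ 1 mod 9]
  = 1    [(1/9) = 1]

1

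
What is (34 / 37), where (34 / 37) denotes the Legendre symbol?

(34 / 37)
  = -(17 / 37)    [37 ≡ 5 mod 8 ⇒ (2 / 37) = -1]
  = -(37 / 17)    [QR: 17 ≡ 1 mod 4, sign kept]
  = -(3 / 17)    [37 ≡ 3 mod 17]
  = -(17 / 3)    [QR: 17 ≡ 1 mod 4, sign kept]
  = -(2 / 3)    [17 ≡ 2 mod 3]
  = (1 / 3)    [3 ≡ 3 mod 8 ⇒ (2 / 3) = -1]
  = 1    [(1 / 3) = 1]

1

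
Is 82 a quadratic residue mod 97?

(82/97)
  = (41/97)    [97 ≡ 1 mod 8 ⇒ (2/97) = +1]
  = (97/41)    [QR: 41 ≡ 1 mod 4, sign kept]
  = (15/41)    [97 ≡ 15 mod 41]
  = (41/15)    [QR: 41 ≡ 1 mod 4, sign kept]
  = (11/15)    [41 ≡ 11 mod 15]
  = -(15/11)    [QR: both ≡ 3 mod 4, sign flips]
  = -(4/11)    [15 ≡ 4 mod 11]
  = -(1/11)    [11 ≡ 3 mod 8 ⇒ (2/11)^2 = +1]
  = -1    [(1/11) = 1]
The Legendre symbol is -1, so x^2 ≡ 82 (mod 97) has no solution.

no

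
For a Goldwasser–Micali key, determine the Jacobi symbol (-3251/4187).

(-3251/4187)
  = -(3251/4187)    [4187 ≡ 3 mod 4 ⇒ (-1/4187) = -1]
  = (4187/3251)    [QR: both ≡ 3 mod 4, sign flips]
  = (936/3251)    [4187 ≡ 936 mod 3251]
  = -(117/3251)    [3251 ≡ 3 mod 8 ⇒ (2/3251)^3 = -1]
  = -(3251/117)    [QR: 117 ≡ 1 mod 4, sign kept]
  = -(92/117)    [3251 ≡ 92 mod 117]
  = -(23/117)    [117 ≡ 5 mod 8 ⇒ (2/117)^2 = +1]
  = -(117/23)    [QR: 117 ≡ 1 mod 4, sign kept]
  = -(2/23)    [117 ≡ 2 mod 23]
  = -(1/23)    [23 ≡ 7 mod 8 ⇒ (2/23) = +1]
  = -1    [(1/23) = 1]

-1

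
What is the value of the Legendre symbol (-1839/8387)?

-1

(-1839/8387)
  = (6548/8387)    [-1839 ≡ 6548 mod 8387]
  = (1637/8387)    [8387 ≡ 3 mod 8 ⇒ (2/8387)^2 = +1]
  = (8387/1637)    [QR: 1637 ≡ 1 mod 4, sign kept]
  = (202/1637)    [8387 ≡ 202 mod 1637]
  = -(101/1637)    [1637 ≡ 5 mod 8 ⇒ (2/1637) = -1]
  = -(1637/101)    [QR: 101 ≡ 1 mod 4, sign kept]
  = -(21/101)    [1637 ≡ 21 mod 101]
  = -(101/21)    [QR: 21 ≡ 1 mod 4, sign kept]
  = -(17/21)    [101 ≡ 17 mod 21]
  = -(21/17)    [QR: 17 ≡ 1 mod 4, sign kept]
  = -(4/17)    [21 ≡ 4 mod 17]
  = -(1/17)    [17 ≡ 1 mod 8 ⇒ (2/17)^2 = +1]
  = -1    [(1/17) = 1]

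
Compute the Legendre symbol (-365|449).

(-365|449)
  = (84|449)    [-365 ≡ 84 mod 449]
  = (21|449)    [449 ≡ 1 mod 8 ⇒ (2|449)^2 = +1]
  = (449|21)    [QR: 21 ≡ 1 mod 4, sign kept]
  = (8|21)    [449 ≡ 8 mod 21]
  = -(1|21)    [21 ≡ 5 mod 8 ⇒ (2|21)^3 = -1]
  = -1    [(1|21) = 1]

-1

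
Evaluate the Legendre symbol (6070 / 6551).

(6070 / 6551)
  = (3035 / 6551)    [6551 ≡ 7 mod 8 ⇒ (2 / 6551) = +1]
  = -(6551 / 3035)    [QR: both ≡ 3 mod 4, sign flips]
  = -(481 / 3035)    [6551 ≡ 481 mod 3035]
  = -(3035 / 481)    [QR: 481 ≡ 1 mod 4, sign kept]
  = -(149 / 481)    [3035 ≡ 149 mod 481]
  = -(481 / 149)    [QR: 149 ≡ 1 mod 4, sign kept]
  = -(34 / 149)    [481 ≡ 34 mod 149]
  = (17 / 149)    [149 ≡ 5 mod 8 ⇒ (2 / 149) = -1]
  = (149 / 17)    [QR: 17 ≡ 1 mod 4, sign kept]
  = (13 / 17)    [149 ≡ 13 mod 17]
  = (17 / 13)    [QR: 13 ≡ 1 mod 4, sign kept]
  = (4 / 13)    [17 ≡ 4 mod 13]
  = (1 / 13)    [13 ≡ 5 mod 8 ⇒ (2 / 13)^2 = +1]
  = 1    [(1 / 13) = 1]

1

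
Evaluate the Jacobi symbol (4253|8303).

-1

(4253|8303)
  = (8303|4253)    [QR: 4253 ≡ 1 mod 4, sign kept]
  = (4050|4253)    [8303 ≡ 4050 mod 4253]
  = -(2025|4253)    [4253 ≡ 5 mod 8 ⇒ (2|4253) = -1]
  = -(4253|2025)    [QR: 2025 ≡ 1 mod 4, sign kept]
  = -(203|2025)    [4253 ≡ 203 mod 2025]
  = -(2025|203)    [QR: 2025 ≡ 1 mod 4, sign kept]
  = -(198|203)    [2025 ≡ 198 mod 203]
  = (99|203)    [203 ≡ 3 mod 8 ⇒ (2|203) = -1]
  = -(203|99)    [QR: both ≡ 3 mod 4, sign flips]
  = -(5|99)    [203 ≡ 5 mod 99]
  = -(99|5)    [QR: 5 ≡ 1 mod 4, sign kept]
  = -(4|5)    [99 ≡ 4 mod 5]
  = -(1|5)    [5 ≡ 5 mod 8 ⇒ (2|5)^2 = +1]
  = -1    [(1|5) = 1]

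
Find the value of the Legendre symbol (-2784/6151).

-1

(-2784/6151)
  = (3367/6151)    [-2784 ≡ 3367 mod 6151]
  = -(6151/3367)    [QR: both ≡ 3 mod 4, sign flips]
  = -(2784/3367)    [6151 ≡ 2784 mod 3367]
  = -(87/3367)    [3367 ≡ 7 mod 8 ⇒ (2/3367)^5 = +1]
  = (3367/87)    [QR: both ≡ 3 mod 4, sign flips]
  = (61/87)    [3367 ≡ 61 mod 87]
  = (87/61)    [QR: 61 ≡ 1 mod 4, sign kept]
  = (26/61)    [87 ≡ 26 mod 61]
  = -(13/61)    [61 ≡ 5 mod 8 ⇒ (2/61) = -1]
  = -(61/13)    [QR: 13 ≡ 1 mod 4, sign kept]
  = -(9/13)    [61 ≡ 9 mod 13]
  = -(13/9)    [QR: 9 ≡ 1 mod 4, sign kept]
  = -(4/9)    [13 ≡ 4 mod 9]
  = -(1/9)    [9 ≡ 1 mod 8 ⇒ (2/9)^2 = +1]
  = -1    [(1/9) = 1]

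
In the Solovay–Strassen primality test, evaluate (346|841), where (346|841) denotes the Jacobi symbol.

1

Factor out 2: 346 = 2·173. Since 841 ≡ 1 (mod 8), (2|841) = +1. Now have (173|841).
173 ≡ 1 (mod 4), so quadratic reciprocity gives (173|841) = (841|173). Reduce: 841 ≡ 149 (mod 173). Now have (149|173).
149 ≡ 1 (mod 4), so quadratic reciprocity gives (149|173) = (173|149). Reduce: 173 ≡ 24 (mod 149). Now have (24|149).
Factor out 2: 24 = 2^3·3. Since 149 ≡ 5 (mod 8), (2|149) = -1, and (2|149)^3 = -1. Now have -(3|149).
149 ≡ 1 (mod 4), so quadratic reciprocity gives (3|149) = (149|3). Reduce: 149 ≡ 2 (mod 3). Now have -(2|3).
Factor out 2: 2 = 2. Since 3 ≡ 3 (mod 8), (2|3) = -1. Now have (1|3).
(1|3) = 1. Collecting the sign factors: 1.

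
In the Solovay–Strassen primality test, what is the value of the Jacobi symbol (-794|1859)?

1

(-794|1859)
  = -(794|1859)    [1859 ≡ 3 mod 4 ⇒ (-1|1859) = -1]
  = (397|1859)    [1859 ≡ 3 mod 8 ⇒ (2|1859) = -1]
  = (1859|397)    [QR: 397 ≡ 1 mod 4, sign kept]
  = (271|397)    [1859 ≡ 271 mod 397]
  = (397|271)    [QR: 397 ≡ 1 mod 4, sign kept]
  = (126|271)    [397 ≡ 126 mod 271]
  = (63|271)    [271 ≡ 7 mod 8 ⇒ (2|271) = +1]
  = -(271|63)    [QR: both ≡ 3 mod 4, sign flips]
  = -(19|63)    [271 ≡ 19 mod 63]
  = (63|19)    [QR: both ≡ 3 mod 4, sign flips]
  = (6|19)    [63 ≡ 6 mod 19]
  = -(3|19)    [19 ≡ 3 mod 8 ⇒ (2|19) = -1]
  = (19|3)    [QR: both ≡ 3 mod 4, sign flips]
  = (1|3)    [19 ≡ 1 mod 3]
  = 1    [(1|3) = 1]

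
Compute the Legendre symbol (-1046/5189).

Reduce the numerator: -1046 ≡ 4143 (mod 5189), so (-1046/5189) = (4143/5189).
5189 ≡ 1 (mod 4), so quadratic reciprocity gives (4143/5189) = (5189/4143). Reduce: 5189 ≡ 1046 (mod 4143). Now have (1046/4143).
Factor out 2: 1046 = 2·523. Since 4143 ≡ 7 (mod 8), (2/4143) = +1. Now have (523/4143).
Both 523 ≡ 3 and 4143 ≡ 3 (mod 4), so reciprocity gives (523/4143) = -(4143/523). Reduce: 4143 ≡ 482 (mod 523). Now have -(482/523).
Factor out 2: 482 = 2·241. Since 523 ≡ 3 (mod 8), (2/523) = -1. Now have (241/523).
241 ≡ 1 (mod 4), so quadratic reciprocity gives (241/523) = (523/241). Reduce: 523 ≡ 41 (mod 241). Now have (41/241).
41 ≡ 1 (mod 4), so quadratic reciprocity gives (41/241) = (241/41). Reduce: 241 ≡ 36 (mod 41). Now have (36/41).
Factor out 2: 36 = 2^2·9. Since 41 ≡ 1 (mod 8), (2/41) = +1, and (2/41)^2 = +1. Now have (9/41).
9 ≡ 1 (mod 4), so quadratic reciprocity gives (9/41) = (41/9). Reduce: 41 ≡ 5 (mod 9). Now have (5/9).
5 ≡ 1 (mod 4), so quadratic reciprocity gives (5/9) = (9/5). Reduce: 9 ≡ 4 (mod 5). Now have (4/5).
Factor out 2: 4 = 2^2. Since 5 ≡ 5 (mod 8), (2/5) = -1, and (2/5)^2 = +1. Now have (1/5).
(1/5) = 1. Collecting the sign factors: 1.

1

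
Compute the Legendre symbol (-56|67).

-1

(-56|67)
  = -(56|67)    [67 ≡ 3 mod 4 ⇒ (-1|67) = -1]
  = (7|67)    [67 ≡ 3 mod 8 ⇒ (2|67)^3 = -1]
  = -(67|7)    [QR: both ≡ 3 mod 4, sign flips]
  = -(4|7)    [67 ≡ 4 mod 7]
  = -(1|7)    [7 ≡ 7 mod 8 ⇒ (2|7)^2 = +1]
  = -1    [(1|7) = 1]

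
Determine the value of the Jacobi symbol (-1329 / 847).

1

Pull out -1: (-1329 / 847) = (-1 / 847)·(1329 / 847). Since 847 ≡ 3 (mod 4), (-1 / 847) = -1. Now have -(1329 / 847).
Reduce the numerator: 1329 ≡ 482 (mod 847), so (1329 / 847) = (482 / 847).
Factor out 2: 482 = 2·241. Since 847 ≡ 7 (mod 8), (2 / 847) = +1. Now have -(241 / 847).
241 ≡ 1 (mod 4), so quadratic reciprocity gives (241 / 847) = (847 / 241). Reduce: 847 ≡ 124 (mod 241). Now have -(124 / 241).
Factor out 2: 124 = 2^2·31. Since 241 ≡ 1 (mod 8), (2 / 241) = +1, and (2 / 241)^2 = +1. Now have -(31 / 241).
241 ≡ 1 (mod 4), so quadratic reciprocity gives (31 / 241) = (241 / 31). Reduce: 241 ≡ 24 (mod 31). Now have -(24 / 31).
Factor out 2: 24 = 2^3·3. Since 31 ≡ 7 (mod 8), (2 / 31) = +1, and (2 / 31)^3 = +1. Now have -(3 / 31).
Both 3 ≡ 3 and 31 ≡ 3 (mod 4), so reciprocity gives (3 / 31) = -(31 / 3). Reduce: 31 ≡ 1 (mod 3). Now have (1 / 3).
(1 / 3) = 1. Collecting the sign factors: 1.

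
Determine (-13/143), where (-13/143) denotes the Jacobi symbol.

0

Reduce the numerator: -13 ≡ 130 (mod 143), so (-13/143) = (130/143).
Factor out 2: 130 = 2·65. Since 143 ≡ 7 (mod 8), (2/143) = +1. Now have (65/143).
65 ≡ 1 (mod 4), so quadratic reciprocity gives (65/143) = (143/65). Reduce: 143 ≡ 13 (mod 65). Now have (13/65).
13 ≡ 1 (mod 4), so quadratic reciprocity gives (13/65) = (65/13). Reduce: 65 ≡ 0 (mod 13). Now have (0/13).
The numerator is now 0 with denominator 13 > 1: the symbol is 0.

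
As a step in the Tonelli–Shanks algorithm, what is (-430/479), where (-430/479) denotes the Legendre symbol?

1

(-430/479)
  = (49/479)    [-430 ≡ 49 mod 479]
  = (479/49)    [QR: 49 ≡ 1 mod 4, sign kept]
  = (38/49)    [479 ≡ 38 mod 49]
  = (19/49)    [49 ≡ 1 mod 8 ⇒ (2/49) = +1]
  = (49/19)    [QR: 49 ≡ 1 mod 4, sign kept]
  = (11/19)    [49 ≡ 11 mod 19]
  = -(19/11)    [QR: both ≡ 3 mod 4, sign flips]
  = -(8/11)    [19 ≡ 8 mod 11]
  = (1/11)    [11 ≡ 3 mod 8 ⇒ (2/11)^3 = -1]
  = 1    [(1/11) = 1]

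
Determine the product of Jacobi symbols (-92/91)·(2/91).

1

By multiplicativity, (-92·2/91) = (-92/91)·(2/91).
First factor (-92/91):
(-92/91)
  = -(92/91)    [91 ≡ 3 mod 4 ⇒ (-1/91) = -1]
  = -(1/91)    [92 ≡ 1 mod 91]
  = -1    [(1/91) = 1]
Second factor (2/91):
(2/91)
  = -(1/91)    [91 ≡ 3 mod 8 ⇒ (2/91) = -1]
  = -1    [(1/91) = 1]
Product: (-1)·(-1) = 1.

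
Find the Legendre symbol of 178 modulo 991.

(178/991)
  = (89/991)    [991 ≡ 7 mod 8 ⇒ (2/991) = +1]
  = (991/89)    [QR: 89 ≡ 1 mod 4, sign kept]
  = (12/89)    [991 ≡ 12 mod 89]
  = (3/89)    [89 ≡ 1 mod 8 ⇒ (2/89)^2 = +1]
  = (89/3)    [QR: 89 ≡ 1 mod 4, sign kept]
  = (2/3)    [89 ≡ 2 mod 3]
  = -(1/3)    [3 ≡ 3 mod 8 ⇒ (2/3) = -1]
  = -1    [(1/3) = 1]

-1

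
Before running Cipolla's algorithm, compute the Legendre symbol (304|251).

-1

(304|251)
  = (53|251)    [304 ≡ 53 mod 251]
  = (251|53)    [QR: 53 ≡ 1 mod 4, sign kept]
  = (39|53)    [251 ≡ 39 mod 53]
  = (53|39)    [QR: 53 ≡ 1 mod 4, sign kept]
  = (14|39)    [53 ≡ 14 mod 39]
  = (7|39)    [39 ≡ 7 mod 8 ⇒ (2|39) = +1]
  = -(39|7)    [QR: both ≡ 3 mod 4, sign flips]
  = -(4|7)    [39 ≡ 4 mod 7]
  = -(1|7)    [7 ≡ 7 mod 8 ⇒ (2|7)^2 = +1]
  = -1    [(1|7) = 1]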